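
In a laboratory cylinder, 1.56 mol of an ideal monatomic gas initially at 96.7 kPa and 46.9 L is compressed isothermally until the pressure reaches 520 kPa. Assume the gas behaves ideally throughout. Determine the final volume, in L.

8.72 L

T₁ = P₁V₁/(nR) = 96.7×46.9/(1.56×8.314) = 350 K.
Isothermal: T stays 350 K; PV = const ⇒ V₂ = 8.72 L, P₂ = 520 kPa.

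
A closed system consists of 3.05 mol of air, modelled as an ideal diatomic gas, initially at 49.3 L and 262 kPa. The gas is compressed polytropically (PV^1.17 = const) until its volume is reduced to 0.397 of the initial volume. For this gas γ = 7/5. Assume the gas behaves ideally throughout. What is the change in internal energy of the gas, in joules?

5490 J

T₁ = P₁V₁/(nR) = 262×49.3/(3.05×8.314) = 509 K.
Polytropic n=1.17: T₂ = T₁(V₁/V₂)^(n−1) = 509×(2.52)^0.17 = 596 K; P₂ = P₁(V₁/V₂)^n = 772 kPa.
For an ideal gas ΔU = nCvΔT with Cv = (5/2)R = 20.8 J/(mol·K).
ΔU = 3.05×20.8×(596−509) = 5490 J.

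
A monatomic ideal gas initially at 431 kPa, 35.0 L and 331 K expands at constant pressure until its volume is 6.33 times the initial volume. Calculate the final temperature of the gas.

2100 K

Isobaric: P stays 431 kPa; V/T = const ⇒ T₂ = 2100 K, V₂ = 222 L.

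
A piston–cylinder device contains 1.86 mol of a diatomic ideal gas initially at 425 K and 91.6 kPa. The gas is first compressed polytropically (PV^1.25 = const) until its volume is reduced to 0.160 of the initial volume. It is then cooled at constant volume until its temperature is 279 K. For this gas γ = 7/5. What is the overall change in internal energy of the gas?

-5640 J

V₁ = nRT₁/P₁ = 1.86×8.314×425/91.6 = 71.7 L.
Step 1 — Polytropic n=1.25: T₂ = T₁(V₁/V₂)^(n−1) = 425×(6.25)^0.25 = 672 K; P₂ = P₁(V₁/V₂)^n = 905 kPa.
W = (P₁V₁−P₂V₂)/(n−1) = (91.6×71.7−905×11.5)/0.25 = -15300 J.
ΔU = nCvΔT = 1.86×20.8×(672−425) = 9550 J.
Q = ΔU + W = -5730 J.
State after step 1: P = 905 kPa, V = 11.5 L, T = 672 K.
Step 2 — Isochoric: V stays 11.5 L; P/T = const ⇒ T₂ = 279 K, P₂ = 376 kPa.
W = 0 (no volume change).
ΔU = nCvΔT = 1.86×20.8×(279−672) = -15200 J.
Q = ΔU = -15200 J.
Net over both steps: W = -15300 J, Q = -20900 J, ΔU = -5640 J.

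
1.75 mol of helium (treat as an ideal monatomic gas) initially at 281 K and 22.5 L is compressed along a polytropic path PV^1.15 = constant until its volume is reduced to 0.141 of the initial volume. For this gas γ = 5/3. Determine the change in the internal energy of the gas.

2090 J

P₁ = nRT₁/V₁ = 1.75×8.314×281/22.5 = 182 kPa.
Polytropic n=1.15: T₂ = T₁(V₁/V₂)^(n−1) = 281×(7.09)^0.15 = 377 K; P₂ = P₁(V₁/V₂)^n = 1730 kPa.
For an ideal gas ΔU = nCvΔT with Cv = (3/2)R = 12.5 J/(mol·K).
ΔU = 1.75×12.5×(377−281) = 2090 J.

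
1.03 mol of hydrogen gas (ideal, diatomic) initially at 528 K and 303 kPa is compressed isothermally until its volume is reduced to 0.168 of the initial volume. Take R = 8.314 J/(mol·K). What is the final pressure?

1800 kPa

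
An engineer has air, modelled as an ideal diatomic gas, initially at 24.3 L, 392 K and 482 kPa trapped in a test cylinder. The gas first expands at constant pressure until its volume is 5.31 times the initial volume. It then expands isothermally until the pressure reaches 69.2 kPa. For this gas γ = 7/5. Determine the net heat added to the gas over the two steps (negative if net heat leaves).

n = P₁V₁/(RT₁) = 482×24.3/(8.314×392) = 3.59 mol.
Step 1 — Isobaric: P stays 482 kPa; V/T = const ⇒ T₂ = 2080 K, V₂ = 129 L.
W = PΔV = 482×(129−24.3) kPa·L = 50500 J.
ΔU = nCvΔT = 3.59×20.8×(2080−392) = 126000 J.
Q = ΔU + W = nCpΔT = 177000 J.
State after step 1: P = 482 kPa, V = 129 L, T = 2080 K.
Step 2 — Isothermal: T stays 2080 K; PV = const ⇒ V₂ = 899 L, P₂ = 69.2 kPa.
ΔU = 0 (ideal gas, T constant).
W = nRT ln(V₂/V₁) = 3.59×8.314×2080×ln(6.97) = 121000 J.
Q = ΔU + W = 121000 J.
Net over both steps: W = 171000 J, Q = 297000 J, ΔU = 126000 J.

297000 J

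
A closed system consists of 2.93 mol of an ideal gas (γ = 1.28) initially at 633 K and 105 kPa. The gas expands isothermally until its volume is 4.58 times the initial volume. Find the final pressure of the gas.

22.9 kPa

V₁ = nRT₁/P₁ = 2.93×8.314×633/105 = 147 L.
Isothermal: T stays 633 K; PV = const ⇒ V₂ = 673 L, P₂ = 22.9 kPa.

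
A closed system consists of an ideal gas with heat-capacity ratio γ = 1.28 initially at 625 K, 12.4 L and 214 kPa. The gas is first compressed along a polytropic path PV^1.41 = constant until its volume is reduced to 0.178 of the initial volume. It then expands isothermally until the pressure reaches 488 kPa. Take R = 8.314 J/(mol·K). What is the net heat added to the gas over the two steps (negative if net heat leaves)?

11800 J

n = P₁V₁/(RT₁) = 214×12.4/(8.314×625) = 0.511 mol.
Step 1 — Polytropic n=1.41: T₂ = T₁(V₁/V₂)^(n−1) = 625×(5.62)^0.41 = 1270 K; P₂ = P₁(V₁/V₂)^n = 2440 kPa.
W = (P₁V₁−P₂V₂)/(n−1) = (214×12.4−2440×2.21)/0.41 = -6660 J.
ΔU = nCvΔT = 0.511×29.7×(1270−625) = 9750 J.
Q = ΔU + W = 3090 J.
State after step 1: P = 2440 kPa, V = 2.21 L, T = 1270 K.
Step 2 — Isothermal: T stays 1270 K; PV = const ⇒ V₂ = 11.0 L, P₂ = 488 kPa.
ΔU = 0 (ideal gas, T constant).
W = nRT ln(V₂/V₁) = 0.511×8.314×1270×ln(5.00) = 8670 J.
Q = ΔU + W = 8670 J.
Net over both steps: W = 2000 J, Q = 11800 J, ΔU = 9750 J.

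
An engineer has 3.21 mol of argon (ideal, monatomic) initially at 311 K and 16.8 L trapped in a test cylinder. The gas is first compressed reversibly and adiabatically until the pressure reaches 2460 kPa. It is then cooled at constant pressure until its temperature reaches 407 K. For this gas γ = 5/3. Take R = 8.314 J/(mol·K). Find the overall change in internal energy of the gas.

3840 J

P₁ = nRT₁/V₁ = 3.21×8.314×311/16.8 = 494 kPa.
Step 1 — Adiabatic: T₂/T₁ = (P₂/P₁)^((γ−1)/γ) ⇒ T₂ = 311×(4.98)^0.400 = 591 K; V₂ = 6.41 L.
ΔU = nCvΔT = 3.21×12.5×(591−311) = 11200 J.
Q = 0 for an adiabatic process, so W = −ΔU = -11200 J.
State after step 1: P = 2460 kPa, V = 6.41 L, T = 591 K.
Step 2 — Isobaric: P stays 2460 kPa; V/T = const ⇒ T₂ = 407 K, V₂ = 4.42 L.
W = PΔV = 2460×(4.42−6.41) kPa·L = -4910 J.
ΔU = nCvΔT = 3.21×12.5×(407−591) = -7370 J.
Q = ΔU + W = nCpΔT = -12300 J.
Net over both steps: W = -16100 J, Q = -12300 J, ΔU = 3840 J.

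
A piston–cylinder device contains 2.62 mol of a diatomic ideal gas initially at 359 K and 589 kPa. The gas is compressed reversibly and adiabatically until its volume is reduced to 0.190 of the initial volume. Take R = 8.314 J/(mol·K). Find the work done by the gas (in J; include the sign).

-18400 J

V₁ = nRT₁/P₁ = 2.62×8.314×359/589 = 13.3 L.
Adiabatic: TV^(γ−1) = const ⇒ T₂ = 359×(5.26)^0.400 = 698 K; PV^γ = const ⇒ P₂ = 6020 kPa.
ΔU = nCvΔT = 2.62×20.8×(698−359) = 18400 J.
Q = 0 for an adiabatic process, so W = −ΔU = -18400 J.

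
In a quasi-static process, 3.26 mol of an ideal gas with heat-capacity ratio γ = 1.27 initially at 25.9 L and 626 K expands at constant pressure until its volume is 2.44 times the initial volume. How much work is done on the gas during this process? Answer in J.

-24400 J

P₁ = nRT₁/V₁ = 3.26×8.314×626/25.9 = 655 kPa.
Isobaric: P stays 655 kPa; V/T = const ⇒ T₂ = 1530 K, V₂ = 63.2 L.
W = PΔV = 655×(63.2−25.9) kPa·L = 24400 J.
Work done on the gas = −W_by = -24400 J.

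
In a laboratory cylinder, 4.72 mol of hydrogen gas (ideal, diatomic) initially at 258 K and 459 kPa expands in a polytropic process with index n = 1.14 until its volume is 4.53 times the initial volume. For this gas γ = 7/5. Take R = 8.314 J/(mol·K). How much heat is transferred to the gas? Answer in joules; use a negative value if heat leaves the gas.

8960 J

V₁ = nRT₁/P₁ = 4.72×8.314×258/459 = 22.1 L.
Polytropic n=1.14: T₂ = T₁(V₁/V₂)^(n−1) = 258×(0.221)^0.14 = 209 K; P₂ = P₁(V₁/V₂)^n = 82.0 kPa.
W = (P₁V₁−P₂V₂)/(n−1) = (459×22.1−82.0×99.9)/0.14 = 13800 J.
ΔU = nCvΔT = 4.72×20.8×(209−258) = -4830 J.
Q = ΔU + W = 8960 J.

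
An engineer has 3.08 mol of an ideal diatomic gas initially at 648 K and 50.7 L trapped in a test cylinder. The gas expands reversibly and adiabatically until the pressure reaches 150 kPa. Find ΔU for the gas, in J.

-8290 J

P₁ = nRT₁/V₁ = 3.08×8.314×648/50.7 = 327 kPa.
Adiabatic: T₂/T₁ = (P₂/P₁)^((γ−1)/γ) ⇒ T₂ = 648×(0.458)^0.286 = 519 K; V₂ = 88.5 L.
For an ideal gas ΔU = nCvΔT with Cv = (5/2)R = 20.8 J/(mol·K).
ΔU = 3.08×20.8×(519−648) = -8290 J.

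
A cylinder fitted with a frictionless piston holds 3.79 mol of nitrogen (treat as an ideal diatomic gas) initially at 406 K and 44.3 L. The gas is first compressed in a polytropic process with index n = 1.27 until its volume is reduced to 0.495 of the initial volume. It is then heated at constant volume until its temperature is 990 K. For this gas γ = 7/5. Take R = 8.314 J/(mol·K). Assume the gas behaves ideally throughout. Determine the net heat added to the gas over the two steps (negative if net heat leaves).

P₁ = nRT₁/V₁ = 3.79×8.314×406/44.3 = 289 kPa.
Step 1 — Polytropic n=1.27: T₂ = T₁(V₁/V₂)^(n−1) = 406×(2.02)^0.27 = 491 K; P₂ = P₁(V₁/V₂)^n = 705 kPa.
W = (P₁V₁−P₂V₂)/(n−1) = (289×44.3−705×21.9)/0.27 = -9910 J.
ΔU = nCvΔT = 3.79×20.8×(491−406) = 6690 J.
Q = ΔU + W = -3220 J.
State after step 1: P = 705 kPa, V = 21.9 L, T = 491 K.
Step 2 — Isochoric: V stays 21.9 L; P/T = const ⇒ T₂ = 990 K, P₂ = 1420 kPa.
W = 0 (no volume change).
ΔU = nCvΔT = 3.79×20.8×(990−491) = 39300 J.
Q = ΔU = 39300 J.
Net over both steps: W = -9910 J, Q = 36100 J, ΔU = 46000 J.

36100 J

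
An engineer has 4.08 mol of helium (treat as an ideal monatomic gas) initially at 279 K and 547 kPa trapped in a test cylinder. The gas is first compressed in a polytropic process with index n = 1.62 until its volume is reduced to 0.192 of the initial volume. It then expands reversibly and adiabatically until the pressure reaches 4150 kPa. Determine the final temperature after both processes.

599 K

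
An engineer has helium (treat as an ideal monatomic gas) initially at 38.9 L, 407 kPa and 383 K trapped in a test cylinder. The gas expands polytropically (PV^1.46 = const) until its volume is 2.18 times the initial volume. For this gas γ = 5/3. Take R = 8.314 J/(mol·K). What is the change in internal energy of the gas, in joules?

n = P₁V₁/(RT₁) = 407×38.9/(8.314×383) = 4.97 mol.
Polytropic n=1.46: T₂ = T₁(V₁/V₂)^(n−1) = 383×(0.459)^0.46 = 268 K; P₂ = P₁(V₁/V₂)^n = 130 kPa.
For an ideal gas ΔU = nCvΔT with Cv = (3/2)R = 12.5 J/(mol·K).
ΔU = 4.97×12.5×(268−383) = -7150 J.

-7150 J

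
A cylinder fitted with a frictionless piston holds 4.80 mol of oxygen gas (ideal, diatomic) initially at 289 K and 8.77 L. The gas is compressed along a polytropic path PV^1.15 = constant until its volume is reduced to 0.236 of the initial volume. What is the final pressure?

6920 kPa

P₁ = nRT₁/V₁ = 4.80×8.314×289/8.77 = 1320 kPa.
Polytropic n=1.15: T₂ = T₁(V₁/V₂)^(n−1) = 289×(4.24)^0.15 = 359 K; P₂ = P₁(V₁/V₂)^n = 6920 kPa.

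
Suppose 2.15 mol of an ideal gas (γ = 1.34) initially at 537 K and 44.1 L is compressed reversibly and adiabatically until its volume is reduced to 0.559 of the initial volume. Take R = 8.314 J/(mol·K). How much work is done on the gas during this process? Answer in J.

6170 J

P₁ = nRT₁/V₁ = 2.15×8.314×537/44.1 = 218 kPa.
Adiabatic: TV^(γ−1) = const ⇒ T₂ = 537×(1.79)^0.340 = 654 K; PV^γ = const ⇒ P₂ = 475 kPa.
ΔU = nCvΔT = 2.15×24.5×(654−537) = 6170 J.
Q = 0 for an adiabatic process, so W = −ΔU = -6170 J.
Work done on the gas = −W_by = 6170 J.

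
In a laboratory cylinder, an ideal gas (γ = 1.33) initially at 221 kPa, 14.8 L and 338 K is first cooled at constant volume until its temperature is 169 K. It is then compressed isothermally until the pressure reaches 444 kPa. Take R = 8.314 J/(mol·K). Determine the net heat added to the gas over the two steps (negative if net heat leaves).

-7230 J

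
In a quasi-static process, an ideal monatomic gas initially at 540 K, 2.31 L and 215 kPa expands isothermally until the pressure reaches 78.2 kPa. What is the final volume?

Isothermal: T stays 540 K; PV = const ⇒ V₂ = 6.35 L, P₂ = 78.2 kPa.

6.35 L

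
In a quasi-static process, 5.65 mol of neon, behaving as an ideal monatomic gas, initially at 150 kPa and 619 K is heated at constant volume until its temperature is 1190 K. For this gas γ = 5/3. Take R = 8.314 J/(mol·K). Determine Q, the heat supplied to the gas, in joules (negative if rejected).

40200 J

V₁ = nRT₁/P₁ = 5.65×8.314×619/150 = 194 L.
Isochoric: V stays 194 L; P/T = const ⇒ T₂ = 1190 K, P₂ = 288 kPa.
W = 0 (no volume change).
ΔU = nCvΔT = 5.65×12.5×(1190−619) = 40200 J.
Q = ΔU = 40200 J.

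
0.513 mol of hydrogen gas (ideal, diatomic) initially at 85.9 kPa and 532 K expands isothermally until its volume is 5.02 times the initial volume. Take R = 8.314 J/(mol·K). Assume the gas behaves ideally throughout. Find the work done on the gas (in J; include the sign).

-3660 J

V₁ = nRT₁/P₁ = 0.513×8.314×532/85.9 = 26.4 L.
Isothermal: T stays 532 K; PV = const ⇒ V₂ = 133 L, P₂ = 17.1 kPa.
W = nRT ln(V₂/V₁) = 0.513×8.314×532×ln(5.02) = 3660 J.
Work done on the gas = −W_by = -3660 J.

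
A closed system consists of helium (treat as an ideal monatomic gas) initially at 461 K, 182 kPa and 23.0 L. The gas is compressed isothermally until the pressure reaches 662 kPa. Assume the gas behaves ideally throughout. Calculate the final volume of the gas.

Isothermal: T stays 461 K; PV = const ⇒ V₂ = 6.32 L, P₂ = 662 kPa.

6.32 L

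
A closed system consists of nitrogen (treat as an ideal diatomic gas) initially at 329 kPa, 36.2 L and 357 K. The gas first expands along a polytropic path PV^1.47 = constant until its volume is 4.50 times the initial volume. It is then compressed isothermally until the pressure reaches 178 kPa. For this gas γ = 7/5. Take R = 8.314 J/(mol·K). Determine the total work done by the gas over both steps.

3460 J

n = P₁V₁/(RT₁) = 329×36.2/(8.314×357) = 4.01 mol.
Step 1 — Polytropic n=1.47: T₂ = T₁(V₁/V₂)^(n−1) = 357×(0.222)^0.47 = 176 K; P₂ = P₁(V₁/V₂)^n = 36.1 kPa.
W = (P₁V₁−P₂V₂)/(n−1) = (329×36.2−36.1×163)/0.47 = 12800 J.
ΔU = nCvΔT = 4.01×20.8×(176−357) = -15100 J.
Q = ΔU + W = -2250 J.
State after step 1: P = 36.1 kPa, V = 163 L, T = 176 K.
Step 2 — Isothermal: T stays 176 K; PV = const ⇒ V₂ = 33.0 L, P₂ = 178 kPa.
ΔU = 0 (ideal gas, T constant).
W = nRT ln(V₂/V₁) = 4.01×8.314×176×ln(0.203) = -9380 J.
Q = ΔU + W = -9380 J.
Net over both steps: W = 3460 J, Q = -11600 J, ΔU = -15100 J.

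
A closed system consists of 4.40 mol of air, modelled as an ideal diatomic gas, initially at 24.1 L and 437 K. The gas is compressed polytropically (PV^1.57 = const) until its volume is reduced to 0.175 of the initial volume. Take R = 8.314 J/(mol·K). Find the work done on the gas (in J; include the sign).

P₁ = nRT₁/V₁ = 4.40×8.314×437/24.1 = 663 kPa.
Polytropic n=1.57: T₂ = T₁(V₁/V₂)^(n−1) = 437×(5.71)^0.57 = 1180 K; P₂ = P₁(V₁/V₂)^n = 10200 kPa.
W = (P₁V₁−P₂V₂)/(n−1) = (663×24.1−10200×4.22)/0.57 = -47700 J.
Work done on the gas = −W_by = 47700 J.

47700 J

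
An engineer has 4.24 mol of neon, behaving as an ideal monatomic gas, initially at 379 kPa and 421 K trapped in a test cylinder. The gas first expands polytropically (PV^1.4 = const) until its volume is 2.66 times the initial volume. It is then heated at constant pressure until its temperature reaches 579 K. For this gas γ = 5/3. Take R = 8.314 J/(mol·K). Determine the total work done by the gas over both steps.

V₁ = nRT₁/P₁ = 4.24×8.314×421/379 = 39.2 L.
Step 1 — Polytropic n=1.4: T₂ = T₁(V₁/V₂)^(n−1) = 421×(0.376)^0.40 = 285 K; P₂ = P₁(V₁/V₂)^n = 96.3 kPa.
W = (P₁V₁−P₂V₂)/(n−1) = (379×39.2−96.3×104)/0.40 = 12000 J.
ΔU = nCvΔT = 4.24×12.5×(285−421) = -7210 J.
Q = ΔU + W = 4810 J.
State after step 1: P = 96.3 kPa, V = 104 L, T = 285 K.
Step 2 — Isobaric: P stays 96.3 kPa; V/T = const ⇒ T₂ = 579 K, V₂ = 212 L.
W = PΔV = 96.3×(212−104) kPa·L = 10400 J.
ΔU = nCvΔT = 4.24×12.5×(579−285) = 15600 J.
Q = ΔU + W = nCpΔT = 25900 J.
Net over both steps: W = 22400 J, Q = 30700 J, ΔU = 8350 J.

22400 J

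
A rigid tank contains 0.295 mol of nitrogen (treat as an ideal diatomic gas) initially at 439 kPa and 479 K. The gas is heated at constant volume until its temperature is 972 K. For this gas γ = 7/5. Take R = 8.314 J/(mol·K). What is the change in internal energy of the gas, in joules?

3020 J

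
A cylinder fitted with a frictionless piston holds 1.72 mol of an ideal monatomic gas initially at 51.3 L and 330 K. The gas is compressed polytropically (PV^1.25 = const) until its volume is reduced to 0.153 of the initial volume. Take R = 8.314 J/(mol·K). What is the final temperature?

P₁ = nRT₁/V₁ = 1.72×8.314×330/51.3 = 92.0 kPa.
Polytropic n=1.25: T₂ = T₁(V₁/V₂)^(n−1) = 330×(6.54)^0.25 = 528 K; P₂ = P₁(V₁/V₂)^n = 961 kPa.

528 K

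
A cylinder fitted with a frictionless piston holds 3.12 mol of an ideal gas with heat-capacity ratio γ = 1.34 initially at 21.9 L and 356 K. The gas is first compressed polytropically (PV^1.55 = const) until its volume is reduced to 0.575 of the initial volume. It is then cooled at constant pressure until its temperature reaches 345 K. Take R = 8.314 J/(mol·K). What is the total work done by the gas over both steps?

-9540 J

P₁ = nRT₁/V₁ = 3.12×8.314×356/21.9 = 422 kPa.
Step 1 — Polytropic n=1.55: T₂ = T₁(V₁/V₂)^(n−1) = 356×(1.74)^0.55 = 483 K; P₂ = P₁(V₁/V₂)^n = 994 kPa.
W = (P₁V₁−P₂V₂)/(n−1) = (422×21.9−994×12.6)/0.55 = -5970 J.
ΔU = nCvΔT = 3.12×24.5×(483−356) = 9660 J.
Q = ΔU + W = 3690 J.
State after step 1: P = 994 kPa, V = 12.6 L, T = 483 K.
Step 2 — Isobaric: P stays 994 kPa; V/T = const ⇒ T₂ = 345 K, V₂ = 9.00 L.
W = PΔV = 994×(9.00−12.6) kPa·L = -3570 J.
ΔU = nCvΔT = 3.12×24.5×(345−483) = -10500 J.
Q = ΔU + W = nCpΔT = -14100 J.
Net over both steps: W = -9540 J, Q = -10400 J, ΔU = -839 J.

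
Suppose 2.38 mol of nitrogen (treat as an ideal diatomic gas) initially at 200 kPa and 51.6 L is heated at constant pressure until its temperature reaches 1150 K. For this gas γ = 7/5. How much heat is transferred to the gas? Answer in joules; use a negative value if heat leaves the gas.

T₁ = P₁V₁/(nR) = 200×51.6/(2.38×8.314) = 522 K.
Isobaric: P stays 200 kPa; V/T = const ⇒ T₂ = 1150 K, V₂ = 114 L.
W = PΔV = 200×(114−51.6) kPa·L = 12400 J.
ΔU = nCvΔT = 2.38×20.8×(1150−522) = 31100 J.
Q = ΔU + W = nCpΔT = 43500 J.

43500 J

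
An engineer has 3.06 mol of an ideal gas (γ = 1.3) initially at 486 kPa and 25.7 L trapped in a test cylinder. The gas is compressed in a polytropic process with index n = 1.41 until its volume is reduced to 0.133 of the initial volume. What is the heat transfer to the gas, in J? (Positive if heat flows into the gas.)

14400 J

T₁ = P₁V₁/(nR) = 486×25.7/(3.06×8.314) = 491 K.
Polytropic n=1.41: T₂ = T₁(V₁/V₂)^(n−1) = 491×(7.52)^0.41 = 1120 K; P₂ = P₁(V₁/V₂)^n = 8360 kPa.
W = (P₁V₁−P₂V₂)/(n−1) = (486×25.7−8360×3.42)/0.41 = -39200 J.
ΔU = nCvΔT = 3.06×27.7×(1120−491) = 53600 J.
Q = ΔU + W = 14400 J.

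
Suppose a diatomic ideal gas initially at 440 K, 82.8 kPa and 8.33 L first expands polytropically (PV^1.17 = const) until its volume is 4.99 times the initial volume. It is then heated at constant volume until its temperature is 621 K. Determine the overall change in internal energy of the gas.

n = P₁V₁/(RT₁) = 82.8×8.33/(8.314×440) = 0.189 mol.
Step 1 — Polytropic n=1.17: T₂ = T₁(V₁/V₂)^(n−1) = 440×(0.200)^0.17 = 335 K; P₂ = P₁(V₁/V₂)^n = 12.6 kPa.
W = (P₁V₁−P₂V₂)/(n−1) = (82.8×8.33−12.6×41.6)/0.17 = 970 J.
ΔU = nCvΔT = 0.189×20.8×(335−440) = -412 J.
Q = ΔU + W = 558 J.
State after step 1: P = 12.6 kPa, V = 41.6 L, T = 335 K.
Step 2 — Isochoric: V stays 41.6 L; P/T = const ⇒ T₂ = 621 K, P₂ = 23.4 kPa.
W = 0 (no volume change).
ΔU = nCvΔT = 0.189×20.8×(621−335) = 1120 J.
Q = ΔU = 1120 J.
Net over both steps: W = 970 J, Q = 1680 J, ΔU = 709 J.

709 J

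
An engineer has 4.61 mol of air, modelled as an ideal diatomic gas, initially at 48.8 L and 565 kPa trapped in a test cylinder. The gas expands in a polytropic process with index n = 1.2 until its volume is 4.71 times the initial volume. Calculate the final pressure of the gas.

T₁ = P₁V₁/(nR) = 565×48.8/(4.61×8.314) = 719 K.
Polytropic n=1.2: T₂ = T₁(V₁/V₂)^(n−1) = 719×(0.212)^0.20 = 528 K; P₂ = P₁(V₁/V₂)^n = 88.0 kPa.

88.0 kPa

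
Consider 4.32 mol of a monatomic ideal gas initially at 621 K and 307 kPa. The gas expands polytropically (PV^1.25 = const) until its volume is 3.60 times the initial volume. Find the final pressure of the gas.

V₁ = nRT₁/P₁ = 4.32×8.314×621/307 = 72.7 L.
Polytropic n=1.25: T₂ = T₁(V₁/V₂)^(n−1) = 621×(0.278)^0.25 = 451 K; P₂ = P₁(V₁/V₂)^n = 61.9 kPa.

61.9 kPa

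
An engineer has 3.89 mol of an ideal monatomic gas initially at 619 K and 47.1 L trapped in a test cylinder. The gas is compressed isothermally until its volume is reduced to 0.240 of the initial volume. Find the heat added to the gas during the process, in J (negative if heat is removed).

-28600 J

P₁ = nRT₁/V₁ = 3.89×8.314×619/47.1 = 425 kPa.
Isothermal: T stays 619 K; PV = const ⇒ V₂ = 11.3 L, P₂ = 1770 kPa.
ΔU = 0 (ideal gas, T constant).
W = nRT ln(V₂/V₁) = 3.89×8.314×619×ln(0.240) = -28600 J.
Q = ΔU + W = -28600 J.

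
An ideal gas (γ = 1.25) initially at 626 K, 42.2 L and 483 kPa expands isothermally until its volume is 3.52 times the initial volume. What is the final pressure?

Isothermal: T stays 626 K; PV = const ⇒ V₂ = 149 L, P₂ = 137 kPa.

137 kPa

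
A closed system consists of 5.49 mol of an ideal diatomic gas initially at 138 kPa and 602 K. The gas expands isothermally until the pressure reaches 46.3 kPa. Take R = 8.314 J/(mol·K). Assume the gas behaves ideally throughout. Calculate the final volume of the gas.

593 L

V₁ = nRT₁/P₁ = 5.49×8.314×602/138 = 199 L.
Isothermal: T stays 602 K; PV = const ⇒ V₂ = 593 L, P₂ = 46.3 kPa.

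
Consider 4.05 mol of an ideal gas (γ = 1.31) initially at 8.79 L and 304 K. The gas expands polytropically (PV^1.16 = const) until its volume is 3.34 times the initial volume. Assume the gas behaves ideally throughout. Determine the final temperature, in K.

251 K

P₁ = nRT₁/V₁ = 4.05×8.314×304/8.79 = 1160 kPa.
Polytropic n=1.16: T₂ = T₁(V₁/V₂)^(n−1) = 304×(0.299)^0.16 = 251 K; P₂ = P₁(V₁/V₂)^n = 287 kPa.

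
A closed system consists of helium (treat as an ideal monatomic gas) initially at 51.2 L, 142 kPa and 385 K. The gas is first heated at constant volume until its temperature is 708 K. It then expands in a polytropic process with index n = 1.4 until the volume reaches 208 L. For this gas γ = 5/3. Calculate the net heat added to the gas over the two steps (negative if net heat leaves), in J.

14900 J

n = P₁V₁/(RT₁) = 142×51.2/(8.314×385) = 2.27 mol.
Step 1 — Isochoric: V stays 51.2 L; P/T = const ⇒ T₂ = 708 K, P₂ = 261 kPa.
W = 0 (no volume change).
ΔU = nCvΔT = 2.27×12.5×(708−385) = 9150 J.
Q = ΔU = 9150 J.
State after step 1: P = 261 kPa, V = 51.2 L, T = 708 K.
Step 2 — Polytropic n=1.4: T₂ = T₁(V₁/V₂)^(n−1) = 708×(0.246)^0.40 = 404 K; P₂ = P₁(V₁/V₂)^n = 36.7 kPa.
W = (P₁V₁−P₂V₂)/(n−1) = (261×51.2−36.7×208)/0.40 = 14300 J.
ΔU = nCvΔT = 2.27×12.5×(404−708) = -8610 J.
Q = ΔU + W = 5740 J.
Net over both steps: W = 14300 J, Q = 14900 J, ΔU = 542 J.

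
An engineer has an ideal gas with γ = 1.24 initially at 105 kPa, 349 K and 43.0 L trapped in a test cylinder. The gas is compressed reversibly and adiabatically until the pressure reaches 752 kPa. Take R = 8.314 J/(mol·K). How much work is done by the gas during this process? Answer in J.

n = P₁V₁/(RT₁) = 105×43.0/(8.314×349) = 1.56 mol.
Adiabatic: T₂/T₁ = (P₂/P₁)^((γ−1)/γ) ⇒ T₂ = 349×(7.16)^0.194 = 511 K; V₂ = 8.79 L.
ΔU = nCvΔT = 1.56×34.6×(511−349) = 8730 J.
Q = 0 for an adiabatic process, so W = −ΔU = -8730 J.

-8730 J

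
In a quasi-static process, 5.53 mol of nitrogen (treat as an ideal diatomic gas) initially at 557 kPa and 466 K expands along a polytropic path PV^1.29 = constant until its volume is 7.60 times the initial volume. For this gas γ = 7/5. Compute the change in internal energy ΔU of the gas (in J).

-23800 J

V₁ = nRT₁/P₁ = 5.53×8.314×466/557 = 38.5 L.
Polytropic n=1.29: T₂ = T₁(V₁/V₂)^(n−1) = 466×(0.132)^0.29 = 259 K; P₂ = P₁(V₁/V₂)^n = 40.7 kPa.
For an ideal gas ΔU = nCvΔT with Cv = (5/2)R = 20.8 J/(mol·K).
ΔU = 5.53×20.8×(259−466) = -23800 J.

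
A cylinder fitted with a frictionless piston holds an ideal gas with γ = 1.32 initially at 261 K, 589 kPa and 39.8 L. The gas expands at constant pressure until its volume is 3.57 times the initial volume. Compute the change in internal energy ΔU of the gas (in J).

188000 J

n = P₁V₁/(RT₁) = 589×39.8/(8.314×261) = 10.8 mol.
Isobaric: P stays 589 kPa; V/T = const ⇒ T₂ = 932 K, V₂ = 142 L.
For an ideal gas ΔU = nCvΔT with Cv = R/(γ−1) = 26.0 J/(mol·K).
ΔU = 10.8×26.0×(932−261) = 188000 J.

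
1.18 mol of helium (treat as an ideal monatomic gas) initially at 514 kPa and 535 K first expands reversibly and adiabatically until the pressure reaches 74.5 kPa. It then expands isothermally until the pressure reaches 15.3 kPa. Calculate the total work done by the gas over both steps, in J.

8070 J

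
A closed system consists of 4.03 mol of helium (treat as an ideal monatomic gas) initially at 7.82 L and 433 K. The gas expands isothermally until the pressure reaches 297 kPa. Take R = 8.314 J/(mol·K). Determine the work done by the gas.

26600 J

P₁ = nRT₁/V₁ = 4.03×8.314×433/7.82 = 1860 kPa.
Isothermal: T stays 433 K; PV = const ⇒ V₂ = 48.8 L, P₂ = 297 kPa.
W = nRT ln(V₂/V₁) = 4.03×8.314×433×ln(6.25) = 26600 J.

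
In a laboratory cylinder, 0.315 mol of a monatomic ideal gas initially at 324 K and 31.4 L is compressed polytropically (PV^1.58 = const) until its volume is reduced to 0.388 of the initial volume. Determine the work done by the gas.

-1070 J

P₁ = nRT₁/V₁ = 0.315×8.314×324/31.4 = 27.0 kPa.
Polytropic n=1.58: T₂ = T₁(V₁/V₂)^(n−1) = 324×(2.58)^0.58 = 561 K; P₂ = P₁(V₁/V₂)^n = 121 kPa.
W = (P₁V₁−P₂V₂)/(n−1) = (27.0×31.4−121×12.2)/0.58 = -1070 J.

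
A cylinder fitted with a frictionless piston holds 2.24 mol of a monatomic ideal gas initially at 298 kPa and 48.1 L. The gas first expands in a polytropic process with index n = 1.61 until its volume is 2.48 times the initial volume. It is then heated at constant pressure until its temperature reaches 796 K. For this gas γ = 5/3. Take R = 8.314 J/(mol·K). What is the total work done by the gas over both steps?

T₁ = P₁V₁/(nR) = 298×48.1/(2.24×8.314) = 770 K.
Step 1 — Polytropic n=1.61: T₂ = T₁(V₁/V₂)^(n−1) = 770×(0.403)^0.61 = 442 K; P₂ = P₁(V₁/V₂)^n = 69.0 kPa.
W = (P₁V₁−P₂V₂)/(n−1) = (298×48.1−69.0×119)/0.61 = 10000 J.
ΔU = nCvΔT = 2.24×12.5×(442−770) = -9150 J.
Q = ΔU + W = 850 J.
State after step 1: P = 69.0 kPa, V = 119 L, T = 442 K.
Step 2 — Isobaric: P stays 69.0 kPa; V/T = const ⇒ T₂ = 796 K, V₂ = 215 L.
W = PΔV = 69.0×(215−119) kPa·L = 6590 J.
ΔU = nCvΔT = 2.24×12.5×(796−442) = 9880 J.
Q = ΔU + W = nCpΔT = 16500 J.
Net over both steps: W = 16600 J, Q = 17300 J, ΔU = 736 J.

16600 J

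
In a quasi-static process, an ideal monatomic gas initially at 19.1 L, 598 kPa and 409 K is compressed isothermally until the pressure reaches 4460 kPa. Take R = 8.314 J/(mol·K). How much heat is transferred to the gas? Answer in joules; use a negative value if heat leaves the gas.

-22900 J

n = P₁V₁/(RT₁) = 598×19.1/(8.314×409) = 3.36 mol.
Isothermal: T stays 409 K; PV = const ⇒ V₂ = 2.56 L, P₂ = 4460 kPa.
ΔU = 0 (ideal gas, T constant).
W = nRT ln(V₂/V₁) = 3.36×8.314×409×ln(0.134) = -22900 J.
Q = ΔU + W = -22900 J.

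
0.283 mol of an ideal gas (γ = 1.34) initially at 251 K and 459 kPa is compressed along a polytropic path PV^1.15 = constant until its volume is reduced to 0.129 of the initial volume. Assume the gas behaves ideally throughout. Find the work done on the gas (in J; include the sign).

1420 J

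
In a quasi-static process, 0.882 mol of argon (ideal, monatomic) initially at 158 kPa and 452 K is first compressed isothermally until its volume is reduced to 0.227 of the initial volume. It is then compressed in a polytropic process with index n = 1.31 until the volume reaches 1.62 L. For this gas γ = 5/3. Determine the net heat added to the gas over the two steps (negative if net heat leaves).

V₁ = nRT₁/P₁ = 0.882×8.314×452/158 = 21.0 L.
Step 1 — Isothermal: T stays 452 K; PV = const ⇒ V₂ = 4.76 L, P₂ = 696 kPa.
ΔU = 0 (ideal gas, T constant).
W = nRT ln(V₂/V₁) = 0.882×8.314×452×ln(0.227) = -4910 J.
Q = ΔU + W = -4910 J.
State after step 1: P = 696 kPa, V = 4.76 L, T = 452 K.
Step 2 — Polytropic n=1.31: T₂ = T₁(V₁/V₂)^(n−1) = 452×(2.94)^0.31 = 631 K; P₂ = P₁(V₁/V₂)^n = 2860 kPa.
W = (P₁V₁−P₂V₂)/(n−1) = (696×4.76−2860×1.62)/0.31 = -4240 J.
ΔU = nCvΔT = 0.882×12.5×(631−452) = 1970 J.
Q = ΔU + W = -2270 J.
Net over both steps: W = -9160 J, Q = -7190 J, ΔU = 1970 J.

-7190 J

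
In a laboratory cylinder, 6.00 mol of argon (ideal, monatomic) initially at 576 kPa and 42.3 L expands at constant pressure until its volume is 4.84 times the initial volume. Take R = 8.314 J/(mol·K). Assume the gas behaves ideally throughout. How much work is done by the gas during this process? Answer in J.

T₁ = P₁V₁/(nR) = 576×42.3/(6.00×8.314) = 488 K.
Isobaric: P stays 576 kPa; V/T = const ⇒ T₂ = 2360 K, V₂ = 205 L.
W = PΔV = 576×(205−42.3) kPa·L = 93600 J.

93600 J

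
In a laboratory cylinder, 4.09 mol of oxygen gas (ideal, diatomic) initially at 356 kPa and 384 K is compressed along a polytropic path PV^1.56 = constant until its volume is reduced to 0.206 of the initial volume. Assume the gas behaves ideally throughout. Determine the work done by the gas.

-33200 J

V₁ = nRT₁/P₁ = 4.09×8.314×384/356 = 36.7 L.
Polytropic n=1.56: T₂ = T₁(V₁/V₂)^(n−1) = 384×(4.85)^0.56 = 930 K; P₂ = P₁(V₁/V₂)^n = 4190 kPa.
W = (P₁V₁−P₂V₂)/(n−1) = (356×36.7−4190×7.56)/0.56 = -33200 J.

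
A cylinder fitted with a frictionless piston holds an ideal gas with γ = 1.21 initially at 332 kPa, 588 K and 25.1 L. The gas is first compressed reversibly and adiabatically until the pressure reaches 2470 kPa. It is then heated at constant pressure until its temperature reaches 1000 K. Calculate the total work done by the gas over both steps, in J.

n = P₁V₁/(RT₁) = 332×25.1/(8.314×588) = 1.70 mol.
Step 1 — Adiabatic: T₂/T₁ = (P₂/P₁)^((γ−1)/γ) ⇒ T₂ = 588×(7.44)^0.174 = 833 K; V₂ = 4.78 L.
ΔU = nCvΔT = 1.70×39.6×(833−588) = 16500 J.
Q = 0 for an adiabatic process, so W = −ΔU = -16500 J.
State after step 1: P = 2470 kPa, V = 4.78 L, T = 833 K.
Step 2 — Isobaric: P stays 2470 kPa; V/T = const ⇒ T₂ = 1000 K, V₂ = 5.74 L.
W = PΔV = 2470×(5.74−4.78) kPa·L = 2370 J.
ΔU = nCvΔT = 1.70×39.6×(1000−833) = 11300 J.
Q = ΔU + W = nCpΔT = 13600 J.
Net over both steps: W = -14200 J, Q = 13600 J, ΔU = 27800 J.

-14200 J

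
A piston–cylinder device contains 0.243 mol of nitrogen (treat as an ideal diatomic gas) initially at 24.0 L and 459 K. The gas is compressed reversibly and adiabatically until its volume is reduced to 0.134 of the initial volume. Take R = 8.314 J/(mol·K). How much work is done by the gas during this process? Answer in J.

P₁ = nRT₁/V₁ = 0.243×8.314×459/24.0 = 38.6 kPa.
Adiabatic: TV^(γ−1) = const ⇒ T₂ = 459×(7.46)^0.400 = 1030 K; PV^γ = const ⇒ P₂ = 644 kPa.
ΔU = nCvΔT = 0.243×20.8×(1030−459) = 2860 J.
Q = 0 for an adiabatic process, so W = −ΔU = -2860 J.

-2860 J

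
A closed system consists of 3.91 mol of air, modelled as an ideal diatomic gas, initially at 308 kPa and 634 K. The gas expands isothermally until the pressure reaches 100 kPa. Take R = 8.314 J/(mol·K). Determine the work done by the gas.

V₁ = nRT₁/P₁ = 3.91×8.314×634/308 = 66.9 L.
Isothermal: T stays 634 K; PV = const ⇒ V₂ = 206 L, P₂ = 100 kPa.
W = nRT ln(V₂/V₁) = 3.91×8.314×634×ln(3.08) = 23200 J.

23200 J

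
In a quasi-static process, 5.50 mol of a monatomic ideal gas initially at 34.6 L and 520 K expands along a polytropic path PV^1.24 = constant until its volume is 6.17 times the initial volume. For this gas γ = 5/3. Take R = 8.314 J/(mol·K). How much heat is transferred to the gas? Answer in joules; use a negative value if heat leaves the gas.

P₁ = nRT₁/V₁ = 5.50×8.314×520/34.6 = 687 kPa.
Polytropic n=1.24: T₂ = T₁(V₁/V₂)^(n−1) = 520×(0.162)^0.24 = 336 K; P₂ = P₁(V₁/V₂)^n = 72.0 kPa.
W = (P₁V₁−P₂V₂)/(n−1) = (687×34.6−72.0×213)/0.24 = 35100 J.
ΔU = nCvΔT = 5.50×12.5×(336−520) = -12600 J.
Q = ΔU + W = 22400 J.

22400 J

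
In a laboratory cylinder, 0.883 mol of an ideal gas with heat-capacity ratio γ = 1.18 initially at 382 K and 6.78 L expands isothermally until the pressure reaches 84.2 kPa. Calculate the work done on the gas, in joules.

-4460 J

P₁ = nRT₁/V₁ = 0.883×8.314×382/6.78 = 414 kPa.
Isothermal: T stays 382 K; PV = const ⇒ V₂ = 33.3 L, P₂ = 84.2 kPa.
W = nRT ln(V₂/V₁) = 0.883×8.314×382×ln(4.91) = 4460 J.
Work done on the gas = −W_by = -4460 J.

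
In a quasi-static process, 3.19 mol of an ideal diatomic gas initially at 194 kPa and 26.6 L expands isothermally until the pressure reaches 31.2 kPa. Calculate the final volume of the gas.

T₁ = P₁V₁/(nR) = 194×26.6/(3.19×8.314) = 195 K.
Isothermal: T stays 195 K; PV = const ⇒ V₂ = 165 L, P₂ = 31.2 kPa.

165 L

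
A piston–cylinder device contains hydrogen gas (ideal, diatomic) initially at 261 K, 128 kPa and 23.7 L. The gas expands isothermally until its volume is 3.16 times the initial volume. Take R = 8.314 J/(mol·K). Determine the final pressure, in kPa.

Isothermal: T stays 261 K; PV = const ⇒ V₂ = 74.9 L, P₂ = 40.5 kPa.

40.5 kPa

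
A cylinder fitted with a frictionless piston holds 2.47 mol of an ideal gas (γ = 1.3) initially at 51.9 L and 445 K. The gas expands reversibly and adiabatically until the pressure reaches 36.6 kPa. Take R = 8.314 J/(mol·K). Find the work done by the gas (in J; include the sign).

P₁ = nRT₁/V₁ = 2.47×8.314×445/51.9 = 176 kPa.
Adiabatic: T₂/T₁ = (P₂/P₁)^((γ−1)/γ) ⇒ T₂ = 445×(0.208)^0.231 = 310 K; V₂ = 174 L.
ΔU = nCvΔT = 2.47×27.7×(310−445) = -9260 J.
Q = 0 for an adiabatic process, so W = −ΔU = 9260 J.

9260 J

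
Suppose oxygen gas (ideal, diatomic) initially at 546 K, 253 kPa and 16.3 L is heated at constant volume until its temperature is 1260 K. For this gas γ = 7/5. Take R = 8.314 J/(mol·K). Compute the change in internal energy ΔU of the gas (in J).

n = P₁V₁/(RT₁) = 253×16.3/(8.314×546) = 0.908 mol.
Isochoric: V stays 16.3 L; P/T = const ⇒ T₂ = 1260 K, P₂ = 584 kPa.
For an ideal gas ΔU = nCvΔT with Cv = (5/2)R = 20.8 J/(mol·K).
ΔU = 0.908×20.8×(1260−546) = 13500 J.

13500 J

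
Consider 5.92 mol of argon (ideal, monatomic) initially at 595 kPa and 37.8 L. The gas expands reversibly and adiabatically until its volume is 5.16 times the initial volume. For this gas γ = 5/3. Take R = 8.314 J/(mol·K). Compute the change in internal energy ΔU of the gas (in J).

-22400 J

T₁ = P₁V₁/(nR) = 595×37.8/(5.92×8.314) = 457 K.
Adiabatic: TV^(γ−1) = const ⇒ T₂ = 457×(0.194)^0.667 = 153 K; PV^γ = const ⇒ P₂ = 38.6 kPa.
For an ideal gas ΔU = nCvΔT with Cv = (3/2)R = 12.5 J/(mol·K).
ΔU = 5.92×12.5×(153−457) = -22400 J.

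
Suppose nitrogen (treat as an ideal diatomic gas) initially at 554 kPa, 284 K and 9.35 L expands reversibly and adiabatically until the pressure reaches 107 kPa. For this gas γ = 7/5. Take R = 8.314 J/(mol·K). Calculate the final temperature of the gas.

178 K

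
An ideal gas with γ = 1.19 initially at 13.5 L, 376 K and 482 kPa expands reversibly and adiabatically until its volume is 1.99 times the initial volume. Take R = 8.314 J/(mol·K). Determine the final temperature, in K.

Adiabatic: TV^(γ−1) = const ⇒ T₂ = 376×(0.503)^0.190 = 330 K; PV^γ = const ⇒ P₂ = 213 kPa.

330 K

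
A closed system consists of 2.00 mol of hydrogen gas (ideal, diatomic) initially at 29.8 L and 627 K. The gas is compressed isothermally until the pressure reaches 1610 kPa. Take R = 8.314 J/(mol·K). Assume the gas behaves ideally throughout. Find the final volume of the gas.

6.48 L

P₁ = nRT₁/V₁ = 2.00×8.314×627/29.8 = 350 kPa.
Isothermal: T stays 627 K; PV = const ⇒ V₂ = 6.48 L, P₂ = 1610 kPa.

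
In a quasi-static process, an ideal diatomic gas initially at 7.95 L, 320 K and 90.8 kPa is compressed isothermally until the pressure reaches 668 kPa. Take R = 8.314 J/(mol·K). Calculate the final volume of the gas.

1.08 L

Isothermal: T stays 320 K; PV = const ⇒ V₂ = 1.08 L, P₂ = 668 kPa.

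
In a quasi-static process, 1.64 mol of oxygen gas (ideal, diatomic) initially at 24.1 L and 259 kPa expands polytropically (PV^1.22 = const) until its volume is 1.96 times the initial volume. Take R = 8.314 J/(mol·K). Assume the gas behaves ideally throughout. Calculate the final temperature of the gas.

T₁ = P₁V₁/(nR) = 259×24.1/(1.64×8.314) = 458 K.
Polytropic n=1.22: T₂ = T₁(V₁/V₂)^(n−1) = 458×(0.510)^0.22 = 395 K; P₂ = P₁(V₁/V₂)^n = 114 kPa.

395 K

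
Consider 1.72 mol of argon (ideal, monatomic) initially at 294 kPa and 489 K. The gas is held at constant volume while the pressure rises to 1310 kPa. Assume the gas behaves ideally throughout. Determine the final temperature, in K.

2180 K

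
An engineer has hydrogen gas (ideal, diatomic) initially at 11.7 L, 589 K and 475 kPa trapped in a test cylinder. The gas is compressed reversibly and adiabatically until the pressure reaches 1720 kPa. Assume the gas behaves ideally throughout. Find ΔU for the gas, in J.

n = P₁V₁/(RT₁) = 475×11.7/(8.314×589) = 1.13 mol.
Adiabatic: T₂/T₁ = (P₂/P₁)^((γ−1)/γ) ⇒ T₂ = 589×(3.62)^0.286 = 851 K; V₂ = 4.67 L.
For an ideal gas ΔU = nCvΔT with Cv = (5/2)R = 20.8 J/(mol·K).
ΔU = 1.13×20.8×(851−589) = 6170 J.

6170 J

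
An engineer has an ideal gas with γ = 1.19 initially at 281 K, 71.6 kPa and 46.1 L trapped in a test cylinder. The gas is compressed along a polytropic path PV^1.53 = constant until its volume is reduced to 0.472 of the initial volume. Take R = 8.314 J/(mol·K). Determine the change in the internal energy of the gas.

8490 J

n = P₁V₁/(RT₁) = 71.6×46.1/(8.314×281) = 1.41 mol.
Polytropic n=1.53: T₂ = T₁(V₁/V₂)^(n−1) = 281×(2.12)^0.53 = 418 K; P₂ = P₁(V₁/V₂)^n = 226 kPa.
For an ideal gas ΔU = nCvΔT with Cv = R/(γ−1) = 43.8 J/(mol·K).
ΔU = 1.41×43.8×(418−281) = 8490 J.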